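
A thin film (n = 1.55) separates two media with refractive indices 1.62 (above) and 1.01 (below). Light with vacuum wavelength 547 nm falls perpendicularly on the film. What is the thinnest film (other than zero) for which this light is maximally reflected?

176 nm

At the upper boundary (n = 1.62 to n = 1.55) the reflected ray undergoes no phase shift.
Bottom surface (1.55 → 1.01): reflection off a lower-index medium gives no phase shift.
Zero or two π shifts → no net half-wave offset.
For strong reflection here: 2 n t = m λ.
Minimum nonzero at m = 1: t = λ / (2 n) = 547 / (2 × 1.55) = 176 nm.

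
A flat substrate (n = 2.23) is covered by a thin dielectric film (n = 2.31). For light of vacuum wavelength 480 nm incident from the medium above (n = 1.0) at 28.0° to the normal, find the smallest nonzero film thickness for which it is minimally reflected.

106 nm

At the upper boundary (n = 1.0 to n = 2.31) the reflected ray undergoes a half-wave phase shift.
Bottom surface (2.31 → 2.23): reflection off a lower-index medium gives no phase shift.
The two reflections differ by half a wavelength.
With one net inversion, destructive interference in reflection requires 2 n t cos θ_r = m λ.
Snell's law: 1.0 sin 28.0° = 2.31 sin θ_r → sin θ_r = 0.203, cos θ_r = 0.979.
Minimum nonzero at m = 1: t = λ / (2 n cos θ_r) = 480 / (2 × 2.31 × 0.979) = 106 nm.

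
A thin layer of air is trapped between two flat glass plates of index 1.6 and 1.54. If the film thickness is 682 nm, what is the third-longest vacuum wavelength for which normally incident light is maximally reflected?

546 nm

At the upper boundary (n = 1.6 to n = 1.0) the reflected ray undergoes no phase shift.
Ray reflecting at the bottom interface goes from n = 1.0 toward n = 1.54: a half-wave phase shift.
The two reflections differ by half a wavelength.
So the condition for constructive reflection is 2 n t = (m + ½) λ.
λ = 2 n t / (m + ½). The third-longest wavelength is m = 2: λ = 2 × 1.0 × 682 / 2.50 = 546 nm.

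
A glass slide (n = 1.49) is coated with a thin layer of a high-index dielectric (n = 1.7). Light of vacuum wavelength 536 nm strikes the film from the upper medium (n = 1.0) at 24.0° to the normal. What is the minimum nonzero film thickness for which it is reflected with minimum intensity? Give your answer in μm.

0.162 μm

At the upper boundary (n = 1.0 to n = 1.7) the reflected ray undergoes a half-wave phase shift.
Ray reflecting at the bottom interface goes from n = 1.7 toward n = 1.49: no phase shift.
Exactly one π shift → a net half-wave offset.
With one net inversion, destructive interference in reflection requires 2 n t cos θ_r = m λ.
Snell's law: 1.0 sin 24.0° = 1.7 sin θ_r → sin θ_r = 0.239, cos θ_r = 0.971.
Minimum nonzero at m = 1: t = λ / (2 n cos θ_r) = 536 / (2 × 1.7 × 0.971) = 162 nm.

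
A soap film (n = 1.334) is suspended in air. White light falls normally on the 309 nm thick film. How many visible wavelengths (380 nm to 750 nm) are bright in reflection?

1

Top surface (1.0 → 1.334): reflection off a higher-index medium gives a half-wave phase shift.
Ray reflecting at the bottom interface goes from n = 1.334 toward n = 1.0: no phase shift.
Exactly one π shift → a net half-wave offset.
So the condition for constructive reflection is 2 n t = (m + ½) λ.
λ = 2 n t / (m + ½) = 824 / (m + ½) nm.
m=0: 1649 nm (IR); m=1: 550 nm (visible); m=2: 330 nm (UV).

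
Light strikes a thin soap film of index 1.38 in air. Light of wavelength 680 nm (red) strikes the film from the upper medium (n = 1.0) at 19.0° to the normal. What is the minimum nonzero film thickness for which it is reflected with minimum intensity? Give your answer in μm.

Top surface (1.0 → 1.38): reflection off a higher-index medium gives a half-wave phase shift.
Bottom surface (1.38 → 1.0): reflection off a lower-index medium gives no phase shift.
The two reflections differ by half a wavelength.
For dark reflection here: 2 n t cos θ_r = m λ.
Snell's law: 1.0 sin 19.0° = 1.38 sin θ_r → sin θ_r = 0.236, cos θ_r = 0.972.
Minimum nonzero at m = 1: t = λ / (2 n cos θ_r) = 680 / (2 × 1.38 × 0.972) = 254 nm.

0.254 μm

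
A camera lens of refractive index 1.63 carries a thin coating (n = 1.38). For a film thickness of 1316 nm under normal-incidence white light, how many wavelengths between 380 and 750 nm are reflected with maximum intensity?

5

Ray reflecting at the top interface goes from n = 1.0 toward n = 1.38: a half-wave phase shift.
At the lower boundary (n = 1.38 to n = 1.63) the reflected ray undergoes a half-wave phase shift.
The two reflections carry the same phase change, so no net offset.
For maximum reflection here: 2 n t = m λ.
λ = 2 n t / m = 3632 / m nm.
m=4: 908 nm (IR); m=5: 726 nm (visible); m=6: 605 nm (visible); m=7: 519 nm (visible); m=8: 454 nm (visible); m=9: 404 nm (visible); m=10: 363 nm (UV).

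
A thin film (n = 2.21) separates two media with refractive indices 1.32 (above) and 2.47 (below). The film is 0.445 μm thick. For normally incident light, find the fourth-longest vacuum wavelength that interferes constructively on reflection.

Top surface (1.32 → 2.21): reflection off a higher-index medium gives a half-wave phase shift.
Bottom surface (2.21 → 2.47): reflection off a higher-index medium gives a half-wave phase shift.
Zero or two π shifts → no net half-wave offset.
So the condition for constructive reflection is 2 n t = m λ.
λ = 2 n t / m. The fourth-longest wavelength is m = 4: λ = 2 × 2.21 × 445 / 4.00 = 492 nm.

492 nm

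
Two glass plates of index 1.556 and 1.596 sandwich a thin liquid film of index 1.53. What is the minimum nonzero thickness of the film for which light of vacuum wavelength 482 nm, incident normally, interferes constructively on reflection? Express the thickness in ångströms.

788 Å

At the upper boundary (n = 1.556 to n = 1.53) the reflected ray undergoes no phase shift.
Ray reflecting at the bottom interface goes from n = 1.53 toward n = 1.596: a half-wave phase shift.
The two reflections differ by half a wavelength.
So the condition for constructive reflection is 2 n t = (m + ½) λ.
Minimum at m = 0: t = λ / (4 n) = 482 / (4 × 1.53) = 78.8 nm.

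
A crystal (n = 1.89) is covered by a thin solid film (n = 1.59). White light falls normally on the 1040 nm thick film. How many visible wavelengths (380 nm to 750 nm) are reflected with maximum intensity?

Ray reflecting at the top interface goes from n = 1.0 toward n = 1.59: a half-wave phase shift.
Bottom surface (1.59 → 1.89): reflection off a higher-index medium gives a half-wave phase shift.
Zero or two π shifts → no net half-wave offset.
For strong reflection here: 2 n t = m λ.
λ = 2 n t / m = 3307 / m nm.
m=4: 827 nm (IR); m=5: 661 nm (visible); m=6: 551 nm (visible); m=7: 472 nm (visible); m=8: 413 nm (visible); m=9: 367 nm (UV).

4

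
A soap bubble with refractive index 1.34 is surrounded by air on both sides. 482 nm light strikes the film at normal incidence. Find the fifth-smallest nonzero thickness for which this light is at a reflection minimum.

899 nm

Top surface (1.0 → 1.34): reflection off a higher-index medium gives a half-wave phase shift.
At the lower boundary (n = 1.34 to n = 1.0) the reflected ray undergoes no phase shift.
Exactly one π shift → a net half-wave offset.
For dark reflection here: 2 n t = m λ.
The fifth-smallest nonzero thickness corresponds to m = 5: t = m λ / (2 n) = 5.00 × 482 / (2 × 1.34) = 899 nm.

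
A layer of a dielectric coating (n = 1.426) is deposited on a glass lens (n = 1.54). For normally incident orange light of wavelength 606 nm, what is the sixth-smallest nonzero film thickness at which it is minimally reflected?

Ray reflecting at the top interface goes from n = 1.0 toward n = 1.426: a half-wave phase shift.
Bottom surface (1.426 → 1.54): reflection off a higher-index medium gives a half-wave phase shift.
Zero or two π shifts → no net half-wave offset.
For dark reflection here: 2 n t = (m + ½) λ.
The sixth-smallest nonzero thickness corresponds to m = 5: t = (m + ½) λ / (2 n) = 5.50 × 606 / (2 × 1.426) = 1169 nm.

1169 nm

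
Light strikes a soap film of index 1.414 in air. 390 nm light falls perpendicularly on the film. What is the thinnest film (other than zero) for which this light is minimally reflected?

138 nm

At the upper boundary (n = 1.0 to n = 1.414) the reflected ray undergoes a half-wave phase shift.
At the lower boundary (n = 1.414 to n = 1.0) the reflected ray undergoes no phase shift.
Exactly one π shift → a net half-wave offset.
For weak reflection here: 2 n t = m λ.
Minimum nonzero at m = 1: t = λ / (2 n) = 390 / (2 × 1.414) = 138 nm.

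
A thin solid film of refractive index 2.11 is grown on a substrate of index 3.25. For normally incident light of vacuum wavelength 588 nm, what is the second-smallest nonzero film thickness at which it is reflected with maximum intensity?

At the upper boundary (n = 1.0 to n = 2.11) the reflected ray undergoes a half-wave phase shift.
At the lower boundary (n = 2.11 to n = 3.25) the reflected ray undergoes a half-wave phase shift.
Zero or two π shifts → no net half-wave offset.
So the condition for constructive reflection is 2 n t = m λ.
The second-smallest nonzero thickness corresponds to m = 2: t = m λ / (2 n) = 2.00 × 588 / (2 × 2.11) = 279 nm.

279 nm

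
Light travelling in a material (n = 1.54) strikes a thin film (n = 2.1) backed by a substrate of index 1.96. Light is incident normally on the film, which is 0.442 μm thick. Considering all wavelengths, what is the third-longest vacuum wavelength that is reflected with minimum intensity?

Ray reflecting at the top interface goes from n = 1.54 toward n = 2.1: a half-wave phase shift.
At the lower boundary (n = 2.1 to n = 1.96) the reflected ray undergoes no phase shift.
Exactly one π shift → a net half-wave offset.
For dark reflection here: 2 n t = m λ.
λ = 2 n t / m. The third-longest wavelength is m = 3: λ = 2 × 2.1 × 442 / 3.00 = 619 nm.

619 nm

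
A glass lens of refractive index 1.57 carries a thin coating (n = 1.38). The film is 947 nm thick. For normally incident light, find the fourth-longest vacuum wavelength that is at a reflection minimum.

At the upper boundary (n = 1.0 to n = 1.38) the reflected ray undergoes a half-wave phase shift.
Bottom surface (1.38 → 1.57): reflection off a higher-index medium gives a half-wave phase shift.
Net: no relative phase inversion (both shifts match).
So the condition for destructive reflection is 2 n t = (m + ½) λ.
λ = 2 n t / (m + ½). The fourth-longest wavelength is m = 3: λ = 2 × 1.38 × 947 / 3.50 = 747 nm.

747 nm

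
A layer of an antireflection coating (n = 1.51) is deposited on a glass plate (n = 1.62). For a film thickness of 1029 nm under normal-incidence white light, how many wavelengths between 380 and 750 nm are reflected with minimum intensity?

4

At the upper boundary (n = 1.0 to n = 1.51) the reflected ray undergoes a half-wave phase shift.
Ray reflecting at the bottom interface goes from n = 1.51 toward n = 1.62: a half-wave phase shift.
The two reflections carry the same phase change, so no net offset.
So the condition for destructive reflection is 2 n t = (m + ½) λ.
λ = 2 n t / (m + ½) = 3108 / (m + ½) nm.
m=3: 888 nm (IR); m=4: 691 nm (visible); m=5: 565 nm (visible); m=6: 478 nm (visible); m=7: 414 nm (visible); m=8: 366 nm (UV).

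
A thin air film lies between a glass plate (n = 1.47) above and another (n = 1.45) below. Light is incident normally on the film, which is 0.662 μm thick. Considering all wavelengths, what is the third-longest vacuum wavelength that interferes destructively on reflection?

Top surface (1.47 → 1.0): reflection off a lower-index medium gives no phase shift.
At the lower boundary (n = 1.0 to n = 1.45) the reflected ray undergoes a half-wave phase shift.
The two reflections differ by half a wavelength.
With one net inversion, destructive interference in reflection requires 2 n t = m λ.
λ = 2 n t / m. The third-longest wavelength is m = 3: λ = 2 × 1.0 × 662 / 3.00 = 441 nm.

441 nm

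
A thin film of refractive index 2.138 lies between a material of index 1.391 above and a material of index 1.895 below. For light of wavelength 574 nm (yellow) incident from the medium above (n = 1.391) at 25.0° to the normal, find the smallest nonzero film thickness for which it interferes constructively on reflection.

69.8 nm

At the upper boundary (n = 1.391 to n = 2.138) the reflected ray undergoes a half-wave phase shift.
Ray reflecting at the bottom interface goes from n = 2.138 toward n = 1.895: no phase shift.
Net: one phase inversion between the two reflected rays.
With one net inversion, constructive interference in reflection requires 2 n t cos θ_r = (m + ½) λ.
Snell's law: 1.391 sin 25.0° = 2.138 sin θ_r → sin θ_r = 0.275, cos θ_r = 0.961.
Minimum at m = 0: t = λ / (4 n cos θ_r) = 574 / (4 × 2.138 × 0.961) = 69.8 nm.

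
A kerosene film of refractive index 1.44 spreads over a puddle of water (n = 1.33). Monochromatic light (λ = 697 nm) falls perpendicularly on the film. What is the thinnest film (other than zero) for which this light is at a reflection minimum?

Top surface (1.0 → 1.44): reflection off a higher-index medium gives a half-wave phase shift.
Ray reflecting at the bottom interface goes from n = 1.44 toward n = 1.33: no phase shift.
The two reflections differ by half a wavelength.
For dark reflection here: 2 n t = m λ.
Minimum nonzero at m = 1: t = λ / (2 n) = 697 / (2 × 1.44) = 242 nm.

242 nm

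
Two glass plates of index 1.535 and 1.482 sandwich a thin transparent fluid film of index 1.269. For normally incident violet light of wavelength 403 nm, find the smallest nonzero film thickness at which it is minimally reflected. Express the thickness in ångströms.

Top surface (1.535 → 1.269): reflection off a lower-index medium gives no phase shift.
At the lower boundary (n = 1.269 to n = 1.482) the reflected ray undergoes a half-wave phase shift.
The two reflections differ by half a wavelength.
So the condition for destructive reflection is 2 n t = m λ.
Minimum nonzero at m = 1: t = λ / (2 n) = 403 / (2 × 1.269) = 159 nm.

1588 Å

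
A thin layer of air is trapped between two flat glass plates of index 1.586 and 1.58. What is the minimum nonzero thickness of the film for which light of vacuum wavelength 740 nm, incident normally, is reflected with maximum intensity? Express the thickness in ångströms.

Top surface (1.586 → 1.0): reflection off a lower-index medium gives no phase shift.
At the lower boundary (n = 1.0 to n = 1.58) the reflected ray undergoes a half-wave phase shift.
Net: one phase inversion between the two reflected rays.
So the condition for constructive reflection is 2 n t = (m + ½) λ.
Minimum at m = 0: t = λ / (4 n) = 740 / (4 × 1.0) = 185 nm.

1850 Å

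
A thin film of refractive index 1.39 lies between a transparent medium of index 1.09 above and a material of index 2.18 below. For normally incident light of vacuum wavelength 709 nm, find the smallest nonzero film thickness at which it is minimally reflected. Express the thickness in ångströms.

Top surface (1.09 → 1.39): reflection off a higher-index medium gives a half-wave phase shift.
At the lower boundary (n = 1.39 to n = 2.18) the reflected ray undergoes a half-wave phase shift.
Zero or two π shifts → no net half-wave offset.
So the condition for destructive reflection is 2 n t = (m + ½) λ.
Minimum at m = 0: t = λ / (4 n) = 709 / (4 × 1.39) = 128 nm.

1275 Å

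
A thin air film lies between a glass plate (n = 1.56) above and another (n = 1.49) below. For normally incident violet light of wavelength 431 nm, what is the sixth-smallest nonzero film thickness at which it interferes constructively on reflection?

Top surface (1.56 → 1.0): reflection off a lower-index medium gives no phase shift.
At the lower boundary (n = 1.0 to n = 1.49) the reflected ray undergoes a half-wave phase shift.
Exactly one π shift → a net half-wave offset.
For strong reflection here: 2 n t = (m + ½) λ.
The sixth-smallest nonzero thickness corresponds to m = 5: t = (m + ½) λ / (2 n) = 5.50 × 431 / (2 × 1.0) = 1185 nm.

1185 nm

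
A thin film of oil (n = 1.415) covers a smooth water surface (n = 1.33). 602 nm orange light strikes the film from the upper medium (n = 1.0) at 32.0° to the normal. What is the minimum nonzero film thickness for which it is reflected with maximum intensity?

At the upper boundary (n = 1.0 to n = 1.415) the reflected ray undergoes a half-wave phase shift.
Bottom surface (1.415 → 1.33): reflection off a lower-index medium gives no phase shift.
Exactly one π shift → a net half-wave offset.
With one net inversion, constructive interference in reflection requires 2 n t cos θ_r = (m + ½) λ.
Snell's law: 1.0 sin 32.0° = 1.415 sin θ_r → sin θ_r = 0.375, cos θ_r = 0.927.
Minimum at m = 0: t = λ / (4 n cos θ_r) = 602 / (4 × 1.415 × 0.927) = 115 nm.

115 nm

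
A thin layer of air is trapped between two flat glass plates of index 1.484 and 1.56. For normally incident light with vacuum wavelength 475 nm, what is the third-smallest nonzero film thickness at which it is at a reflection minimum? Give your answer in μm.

Ray reflecting at the top interface goes from n = 1.484 toward n = 1.0: no phase shift.
At the lower boundary (n = 1.0 to n = 1.56) the reflected ray undergoes a half-wave phase shift.
Net: one phase inversion between the two reflected rays.
For minimum reflection here: 2 n t = m λ.
The third-smallest nonzero thickness corresponds to m = 3: t = m λ / (2 n) = 3.00 × 475 / (2 × 1.0) = 713 nm.

0.713 μm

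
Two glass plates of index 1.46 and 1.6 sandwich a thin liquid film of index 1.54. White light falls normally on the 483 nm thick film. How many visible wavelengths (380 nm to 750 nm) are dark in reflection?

2

Top surface (1.46 → 1.54): reflection off a higher-index medium gives a half-wave phase shift.
At the lower boundary (n = 1.54 to n = 1.6) the reflected ray undergoes a half-wave phase shift.
Net: no relative phase inversion (both shifts match).
With no net inversion, destructive interference in reflection requires 2 n t = (m + ½) λ.
λ = 2 n t / (m + ½) = 1488 / (m + ½) nm.
m=1: 992 nm (IR); m=2: 595 nm (visible); m=3: 425 nm (visible); m=4: 331 nm (UV).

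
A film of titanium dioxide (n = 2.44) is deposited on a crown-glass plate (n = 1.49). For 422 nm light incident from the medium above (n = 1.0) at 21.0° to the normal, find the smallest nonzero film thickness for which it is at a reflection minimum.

At the upper boundary (n = 1.0 to n = 2.44) the reflected ray undergoes a half-wave phase shift.
At the lower boundary (n = 2.44 to n = 1.49) the reflected ray undergoes no phase shift.
Exactly one π shift → a net half-wave offset.
For weak reflection here: 2 n t cos θ_r = m λ.
Snell's law: 1.0 sin 21.0° = 2.44 sin θ_r → sin θ_r = 0.147, cos θ_r = 0.989.
Minimum nonzero at m = 1: t = λ / (2 n cos θ_r) = 422 / (2 × 2.44 × 0.989) = 87.4 nm.

87.4 nm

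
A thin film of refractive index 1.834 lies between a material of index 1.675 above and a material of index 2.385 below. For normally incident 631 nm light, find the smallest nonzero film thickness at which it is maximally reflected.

172 nm

Ray reflecting at the top interface goes from n = 1.675 toward n = 1.834: a half-wave phase shift.
Ray reflecting at the bottom interface goes from n = 1.834 toward n = 2.385: a half-wave phase shift.
The two reflections carry the same phase change, so no net offset.
For maximum reflection here: 2 n t = m λ.
Minimum nonzero at m = 1: t = λ / (2 n) = 631 / (2 × 1.834) = 172 nm.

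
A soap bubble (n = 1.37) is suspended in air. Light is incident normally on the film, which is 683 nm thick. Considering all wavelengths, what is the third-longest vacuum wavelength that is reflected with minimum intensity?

Top surface (1.0 → 1.37): reflection off a higher-index medium gives a half-wave phase shift.
At the lower boundary (n = 1.37 to n = 1.0) the reflected ray undergoes no phase shift.
Exactly one π shift → a net half-wave offset.
So the condition for destructive reflection is 2 n t = m λ.
λ = 2 n t / m. The third-longest wavelength is m = 3: λ = 2 × 1.37 × 683 / 3.00 = 624 nm.

624 nm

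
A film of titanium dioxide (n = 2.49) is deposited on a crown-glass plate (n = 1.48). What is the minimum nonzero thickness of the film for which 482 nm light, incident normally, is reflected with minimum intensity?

96.8 nm

At the upper boundary (n = 1.0 to n = 2.49) the reflected ray undergoes a half-wave phase shift.
Ray reflecting at the bottom interface goes from n = 2.49 toward n = 1.48: no phase shift.
Net: one phase inversion between the two reflected rays.
For dark reflection here: 2 n t = m λ.
Minimum nonzero at m = 1: t = λ / (2 n) = 482 / (2 × 2.49) = 96.8 nm.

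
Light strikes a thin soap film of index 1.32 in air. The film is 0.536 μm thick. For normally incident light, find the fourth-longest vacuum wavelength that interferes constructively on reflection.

Ray reflecting at the top interface goes from n = 1.0 toward n = 1.32: a half-wave phase shift.
Bottom surface (1.32 → 1.0): reflection off a lower-index medium gives no phase shift.
Net: one phase inversion between the two reflected rays.
For bright reflection here: 2 n t = (m + ½) λ.
λ = 2 n t / (m + ½). The fourth-longest wavelength is m = 3: λ = 2 × 1.32 × 536 / 3.50 = 404 nm.

404 nm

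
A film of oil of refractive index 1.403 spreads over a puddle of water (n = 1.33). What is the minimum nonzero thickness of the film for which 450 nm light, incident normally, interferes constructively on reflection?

Ray reflecting at the top interface goes from n = 1.0 toward n = 1.403: a half-wave phase shift.
At the lower boundary (n = 1.403 to n = 1.33) the reflected ray undergoes no phase shift.
The two reflections differ by half a wavelength.
For maximum reflection here: 2 n t = (m + ½) λ.
Minimum at m = 0: t = λ / (4 n) = 450 / (4 × 1.403) = 80.2 nm.

80.2 nm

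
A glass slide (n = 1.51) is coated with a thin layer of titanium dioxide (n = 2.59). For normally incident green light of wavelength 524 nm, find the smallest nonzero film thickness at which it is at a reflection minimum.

Ray reflecting at the top interface goes from n = 1.0 toward n = 2.59: a half-wave phase shift.
At the lower boundary (n = 2.59 to n = 1.51) the reflected ray undergoes no phase shift.
Net: one phase inversion between the two reflected rays.
With one net inversion, destructive interference in reflection requires 2 n t = m λ.
Minimum nonzero at m = 1: t = λ / (2 n) = 524 / (2 × 2.59) = 101 nm.

101 nm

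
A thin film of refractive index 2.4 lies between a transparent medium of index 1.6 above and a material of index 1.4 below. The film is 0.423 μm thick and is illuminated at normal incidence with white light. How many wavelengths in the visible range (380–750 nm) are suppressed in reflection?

At the upper boundary (n = 1.6 to n = 2.4) the reflected ray undergoes a half-wave phase shift.
Ray reflecting at the bottom interface goes from n = 2.4 toward n = 1.4: no phase shift.
Exactly one π shift → a net half-wave offset.
For minimum reflection here: 2 n t = m λ.
λ = 2 n t / m = 2030 / m nm.
m=2: 1015 nm (IR); m=3: 677 nm (visible); m=4: 508 nm (visible); m=5: 406 nm (visible); m=6: 338 nm (UV).

3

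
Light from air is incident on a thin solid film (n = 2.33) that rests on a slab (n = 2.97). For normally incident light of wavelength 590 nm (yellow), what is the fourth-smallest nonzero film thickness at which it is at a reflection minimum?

Top surface (1.0 → 2.33): reflection off a higher-index medium gives a half-wave phase shift.
At the lower boundary (n = 2.33 to n = 2.97) the reflected ray undergoes a half-wave phase shift.
Zero or two π shifts → no net half-wave offset.
So the condition for destructive reflection is 2 n t = (m + ½) λ.
The fourth-smallest nonzero thickness corresponds to m = 3: t = (m + ½) λ / (2 n) = 3.50 × 590 / (2 × 2.33) = 443 nm.

443 nm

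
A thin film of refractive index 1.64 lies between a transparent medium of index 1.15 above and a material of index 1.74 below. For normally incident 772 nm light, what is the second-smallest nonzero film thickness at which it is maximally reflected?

Ray reflecting at the top interface goes from n = 1.15 toward n = 1.64: a half-wave phase shift.
At the lower boundary (n = 1.64 to n = 1.74) the reflected ray undergoes a half-wave phase shift.
The two reflections carry the same phase change, so no net offset.
With no net inversion, constructive interference in reflection requires 2 n t = m λ.
The second-smallest nonzero thickness corresponds to m = 2: t = m λ / (2 n) = 2.00 × 772 / (2 × 1.64) = 471 nm.

471 nm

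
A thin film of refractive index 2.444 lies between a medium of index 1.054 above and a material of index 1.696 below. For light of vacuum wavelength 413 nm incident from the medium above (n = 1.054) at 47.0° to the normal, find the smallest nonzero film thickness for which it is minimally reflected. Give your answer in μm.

Ray reflecting at the top interface goes from n = 1.054 toward n = 2.444: a half-wave phase shift.
Bottom surface (2.444 → 1.696): reflection off a lower-index medium gives no phase shift.
Net: one phase inversion between the two reflected rays.
So the condition for destructive reflection is 2 n t cos θ_r = m λ.
Snell's law: 1.054 sin 47.0° = 2.444 sin θ_r → sin θ_r = 0.315, cos θ_r = 0.949.
Minimum nonzero at m = 1: t = λ / (2 n cos θ_r) = 413 / (2 × 2.444 × 0.949) = 89.0 nm.

0.0890 μm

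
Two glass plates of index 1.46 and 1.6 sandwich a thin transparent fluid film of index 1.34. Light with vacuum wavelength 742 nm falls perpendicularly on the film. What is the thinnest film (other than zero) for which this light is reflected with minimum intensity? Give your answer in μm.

Top surface (1.46 → 1.34): reflection off a lower-index medium gives no phase shift.
At the lower boundary (n = 1.34 to n = 1.6) the reflected ray undergoes a half-wave phase shift.
Exactly one π shift → a net half-wave offset.
So the condition for destructive reflection is 2 n t = m λ.
Minimum nonzero at m = 1: t = λ / (2 n) = 742 / (2 × 1.34) = 277 nm.

0.277 μm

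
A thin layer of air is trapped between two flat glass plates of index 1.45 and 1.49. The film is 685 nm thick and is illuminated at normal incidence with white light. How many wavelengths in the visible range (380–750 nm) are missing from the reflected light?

Top surface (1.45 → 1.0): reflection off a lower-index medium gives no phase shift.
Bottom surface (1.0 → 1.49): reflection off a higher-index medium gives a half-wave phase shift.
The two reflections differ by half a wavelength.
With one net inversion, destructive interference in reflection requires 2 n t = m λ.
λ = 2 n t / m = 1370 / m nm.
m=1: 1370 nm (IR); m=2: 685 nm (visible); m=3: 457 nm (visible); m=4: 343 nm (UV).

2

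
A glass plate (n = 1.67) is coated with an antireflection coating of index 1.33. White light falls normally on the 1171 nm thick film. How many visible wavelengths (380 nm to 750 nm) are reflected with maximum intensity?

At the upper boundary (n = 1.0 to n = 1.33) the reflected ray undergoes a half-wave phase shift.
At the lower boundary (n = 1.33 to n = 1.67) the reflected ray undergoes a half-wave phase shift.
Net: no relative phase inversion (both shifts match).
For strong reflection here: 2 n t = m λ.
λ = 2 n t / m = 3115 / m nm.
m=4: 779 nm (IR); m=5: 623 nm (visible); m=6: 519 nm (visible); m=7: 445 nm (visible); m=8: 389 nm (visible); m=9: 346 nm (UV).

4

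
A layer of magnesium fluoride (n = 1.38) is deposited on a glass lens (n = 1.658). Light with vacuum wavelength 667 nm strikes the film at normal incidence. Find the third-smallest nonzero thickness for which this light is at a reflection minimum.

604 nm

Top surface (1.0 → 1.38): reflection off a higher-index medium gives a half-wave phase shift.
At the lower boundary (n = 1.38 to n = 1.658) the reflected ray undergoes a half-wave phase shift.
Net: no relative phase inversion (both shifts match).
With no net inversion, destructive interference in reflection requires 2 n t = (m + ½) λ.
The third-smallest nonzero thickness corresponds to m = 2: t = (m + ½) λ / (2 n) = 2.50 × 667 / (2 × 1.38) = 604 nm.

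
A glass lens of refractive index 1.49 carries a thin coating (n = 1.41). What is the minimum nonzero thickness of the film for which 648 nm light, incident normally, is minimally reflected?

Ray reflecting at the top interface goes from n = 1.0 toward n = 1.41: a half-wave phase shift.
Bottom surface (1.41 → 1.49): reflection off a higher-index medium gives a half-wave phase shift.
Net: no relative phase inversion (both shifts match).
For dark reflection here: 2 n t = (m + ½) λ.
Minimum at m = 0: t = λ / (4 n) = 648 / (4 × 1.41) = 115 nm.

115 nm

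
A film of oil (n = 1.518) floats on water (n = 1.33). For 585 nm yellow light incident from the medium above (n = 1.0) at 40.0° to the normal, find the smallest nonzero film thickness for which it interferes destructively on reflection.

213 nm

Top surface (1.0 → 1.518): reflection off a higher-index medium gives a half-wave phase shift.
Bottom surface (1.518 → 1.33): reflection off a lower-index medium gives no phase shift.
Net: one phase inversion between the two reflected rays.
So the condition for destructive reflection is 2 n t cos θ_r = m λ.
Snell's law: 1.0 sin 40.0° = 1.518 sin θ_r → sin θ_r = 0.423, cos θ_r = 0.906.
Minimum nonzero at m = 1: t = λ / (2 n cos θ_r) = 585 / (2 × 1.518 × 0.906) = 213 nm.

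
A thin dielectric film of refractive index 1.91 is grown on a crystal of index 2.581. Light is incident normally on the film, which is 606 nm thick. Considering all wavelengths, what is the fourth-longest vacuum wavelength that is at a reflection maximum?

Top surface (1.0 → 1.91): reflection off a higher-index medium gives a half-wave phase shift.
At the lower boundary (n = 1.91 to n = 2.581) the reflected ray undergoes a half-wave phase shift.
Net: no relative phase inversion (both shifts match).
So the condition for constructive reflection is 2 n t = m λ.
λ = 2 n t / m. The fourth-longest wavelength is m = 4: λ = 2 × 1.91 × 606 / 4.00 = 579 nm.

579 nm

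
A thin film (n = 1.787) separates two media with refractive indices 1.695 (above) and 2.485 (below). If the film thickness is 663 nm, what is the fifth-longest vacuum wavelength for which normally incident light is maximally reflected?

Top surface (1.695 → 1.787): reflection off a higher-index medium gives a half-wave phase shift.
At the lower boundary (n = 1.787 to n = 2.485) the reflected ray undergoes a half-wave phase shift.
Zero or two π shifts → no net half-wave offset.
For maximum reflection here: 2 n t = m λ.
λ = 2 n t / m. The fifth-longest wavelength is m = 5: λ = 2 × 1.787 × 663 / 5.00 = 474 nm.

474 nm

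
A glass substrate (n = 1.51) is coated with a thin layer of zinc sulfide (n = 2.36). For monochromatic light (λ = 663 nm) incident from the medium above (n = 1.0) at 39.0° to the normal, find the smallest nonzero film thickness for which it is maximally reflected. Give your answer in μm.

0.0729 μm

Ray reflecting at the top interface goes from n = 1.0 toward n = 2.36: a half-wave phase shift.
Bottom surface (2.36 → 1.51): reflection off a lower-index medium gives no phase shift.
Net: one phase inversion between the two reflected rays.
With one net inversion, constructive interference in reflection requires 2 n t cos θ_r = (m + ½) λ.
Snell's law: 1.0 sin 39.0° = 2.36 sin θ_r → sin θ_r = 0.267, cos θ_r = 0.964.
Minimum at m = 0: t = λ / (4 n cos θ_r) = 663 / (4 × 2.36 × 0.964) = 72.9 nm.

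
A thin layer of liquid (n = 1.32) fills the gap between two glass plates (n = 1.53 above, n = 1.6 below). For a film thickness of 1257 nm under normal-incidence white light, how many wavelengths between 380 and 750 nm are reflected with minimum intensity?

Top surface (1.53 → 1.32): reflection off a lower-index medium gives no phase shift.
Bottom surface (1.32 → 1.6): reflection off a higher-index medium gives a half-wave phase shift.
Net: one phase inversion between the two reflected rays.
With one net inversion, destructive interference in reflection requires 2 n t = m λ.
λ = 2 n t / m = 3318 / m nm.
m=4: 830 nm (IR); m=5: 664 nm (visible); m=6: 553 nm (visible); m=7: 474 nm (visible); m=8: 415 nm (visible); m=9: 369 nm (UV).

4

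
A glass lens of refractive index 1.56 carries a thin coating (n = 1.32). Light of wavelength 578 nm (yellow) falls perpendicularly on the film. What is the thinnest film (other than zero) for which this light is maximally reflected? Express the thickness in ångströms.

Ray reflecting at the top interface goes from n = 1.0 toward n = 1.32: a half-wave phase shift.
At the lower boundary (n = 1.32 to n = 1.56) the reflected ray undergoes a half-wave phase shift.
Zero or two π shifts → no net half-wave offset.
For maximum reflection here: 2 n t = m λ.
Minimum nonzero at m = 1: t = λ / (2 n) = 578 / (2 × 1.32) = 219 nm.

2189 Å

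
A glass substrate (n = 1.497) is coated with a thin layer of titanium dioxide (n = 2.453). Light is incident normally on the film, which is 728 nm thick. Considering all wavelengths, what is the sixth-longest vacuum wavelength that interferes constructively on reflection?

Top surface (1.0 → 2.453): reflection off a higher-index medium gives a half-wave phase shift.
Bottom surface (2.453 → 1.497): reflection off a lower-index medium gives no phase shift.
Exactly one π shift → a net half-wave offset.
For bright reflection here: 2 n t = (m + ½) λ.
λ = 2 n t / (m + ½). The sixth-longest wavelength is m = 5: λ = 2 × 2.453 × 728 / 5.50 = 649 nm.

649 nm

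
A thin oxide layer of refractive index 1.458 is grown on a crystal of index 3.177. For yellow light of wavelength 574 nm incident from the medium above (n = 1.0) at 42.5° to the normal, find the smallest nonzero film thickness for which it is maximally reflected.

Ray reflecting at the top interface goes from n = 1.0 toward n = 1.458: a half-wave phase shift.
At the lower boundary (n = 1.458 to n = 3.177) the reflected ray undergoes a half-wave phase shift.
The two reflections carry the same phase change, so no net offset.
So the condition for constructive reflection is 2 n t cos θ_r = m λ.
Snell's law: 1.0 sin 42.5° = 1.458 sin θ_r → sin θ_r = 0.463, cos θ_r = 0.886.
Minimum nonzero at m = 1: t = λ / (2 n cos θ_r) = 574 / (2 × 1.458 × 0.886) = 222 nm.

222 nm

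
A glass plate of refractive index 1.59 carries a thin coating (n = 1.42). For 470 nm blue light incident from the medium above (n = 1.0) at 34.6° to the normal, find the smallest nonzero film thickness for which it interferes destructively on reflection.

At the upper boundary (n = 1.0 to n = 1.42) the reflected ray undergoes a half-wave phase shift.
Bottom surface (1.42 → 1.59): reflection off a higher-index medium gives a half-wave phase shift.
Net: no relative phase inversion (both shifts match).
For minimum reflection here: 2 n t cos θ_r = (m + ½) λ.
Snell's law: 1.0 sin 34.6° = 1.42 sin θ_r → sin θ_r = 0.400, cos θ_r = 0.917.
Minimum at m = 0: t = λ / (4 n cos θ_r) = 470 / (4 × 1.42 × 0.917) = 90.3 nm.

90.3 nm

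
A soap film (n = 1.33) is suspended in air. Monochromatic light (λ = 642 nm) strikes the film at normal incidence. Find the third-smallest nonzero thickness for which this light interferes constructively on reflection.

603 nm

Ray reflecting at the top interface goes from n = 1.0 toward n = 1.33: a half-wave phase shift.
At the lower boundary (n = 1.33 to n = 1.0) the reflected ray undergoes no phase shift.
Exactly one π shift → a net half-wave offset.
For bright reflection here: 2 n t = (m + ½) λ.
The third-smallest nonzero thickness corresponds to m = 2: t = (m + ½) λ / (2 n) = 2.50 × 642 / (2 × 1.33) = 603 nm.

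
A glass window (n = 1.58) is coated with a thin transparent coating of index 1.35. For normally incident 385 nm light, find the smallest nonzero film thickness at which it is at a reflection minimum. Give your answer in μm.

0.0713 μm

At the upper boundary (n = 1.0 to n = 1.35) the reflected ray undergoes a half-wave phase shift.
Ray reflecting at the bottom interface goes from n = 1.35 toward n = 1.58: a half-wave phase shift.
The two reflections carry the same phase change, so no net offset.
So the condition for destructive reflection is 2 n t = (m + ½) λ.
Minimum at m = 0: t = λ / (4 n) = 385 / (4 × 1.35) = 71.3 nm.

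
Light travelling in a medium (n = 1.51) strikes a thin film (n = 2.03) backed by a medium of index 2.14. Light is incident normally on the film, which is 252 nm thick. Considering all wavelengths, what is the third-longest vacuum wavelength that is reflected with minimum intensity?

Ray reflecting at the top interface goes from n = 1.51 toward n = 2.03: a half-wave phase shift.
At the lower boundary (n = 2.03 to n = 2.14) the reflected ray undergoes a half-wave phase shift.
The two reflections carry the same phase change, so no net offset.
For weak reflection here: 2 n t = (m + ½) λ.
λ = 2 n t / (m + ½). The third-longest wavelength is m = 2: λ = 2 × 2.03 × 252 / 2.50 = 409 nm.

409 nm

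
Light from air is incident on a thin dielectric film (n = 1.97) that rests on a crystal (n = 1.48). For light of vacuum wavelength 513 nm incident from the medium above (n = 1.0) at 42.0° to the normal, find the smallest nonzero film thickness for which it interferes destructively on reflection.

138 nm

Top surface (1.0 → 1.97): reflection off a higher-index medium gives a half-wave phase shift.
At the lower boundary (n = 1.97 to n = 1.48) the reflected ray undergoes no phase shift.
Net: one phase inversion between the two reflected rays.
For minimum reflection here: 2 n t cos θ_r = m λ.
Snell's law: 1.0 sin 42.0° = 1.97 sin θ_r → sin θ_r = 0.340, cos θ_r = 0.941.
Minimum nonzero at m = 1: t = λ / (2 n cos θ_r) = 513 / (2 × 1.97 × 0.941) = 138 nm.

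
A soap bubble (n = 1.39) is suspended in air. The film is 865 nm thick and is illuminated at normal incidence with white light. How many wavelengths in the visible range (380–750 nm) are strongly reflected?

At the upper boundary (n = 1.0 to n = 1.39) the reflected ray undergoes a half-wave phase shift.
At the lower boundary (n = 1.39 to n = 1.0) the reflected ray undergoes no phase shift.
The two reflections differ by half a wavelength.
For strong reflection here: 2 n t = (m + ½) λ.
λ = 2 n t / (m + ½) = 2405 / (m + ½) nm.
m=2: 962 nm (IR); m=3: 687 nm (visible); m=4: 534 nm (visible); m=5: 437 nm (visible); m=6: 370 nm (UV).

3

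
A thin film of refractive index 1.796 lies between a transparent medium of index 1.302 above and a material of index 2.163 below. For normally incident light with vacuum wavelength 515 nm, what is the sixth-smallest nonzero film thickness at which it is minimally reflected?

Ray reflecting at the top interface goes from n = 1.302 toward n = 1.796: a half-wave phase shift.
Ray reflecting at the bottom interface goes from n = 1.796 toward n = 2.163: a half-wave phase shift.
Net: no relative phase inversion (both shifts match).
With no net inversion, destructive interference in reflection requires 2 n t = (m + ½) λ.
The sixth-smallest nonzero thickness corresponds to m = 5: t = (m + ½) λ / (2 n) = 5.50 × 515 / (2 × 1.796) = 789 nm.

789 nm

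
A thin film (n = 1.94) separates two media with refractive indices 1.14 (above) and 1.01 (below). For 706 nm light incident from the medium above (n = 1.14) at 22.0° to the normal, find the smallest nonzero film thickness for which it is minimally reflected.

187 nm

Ray reflecting at the top interface goes from n = 1.14 toward n = 1.94: a half-wave phase shift.
Ray reflecting at the bottom interface goes from n = 1.94 toward n = 1.01: no phase shift.
Net: one phase inversion between the two reflected rays.
So the condition for destructive reflection is 2 n t cos θ_r = m λ.
Snell's law: 1.14 sin 22.0° = 1.94 sin θ_r → sin θ_r = 0.220, cos θ_r = 0.975.
Minimum nonzero at m = 1: t = λ / (2 n cos θ_r) = 706 / (2 × 1.94 × 0.975) = 187 nm.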